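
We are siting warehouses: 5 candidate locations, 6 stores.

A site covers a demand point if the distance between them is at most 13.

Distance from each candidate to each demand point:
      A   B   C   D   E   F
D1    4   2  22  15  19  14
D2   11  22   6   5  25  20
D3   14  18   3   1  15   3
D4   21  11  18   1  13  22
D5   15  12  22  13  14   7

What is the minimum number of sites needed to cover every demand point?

Coverage sets (demand points within 13 of each site):
  D1: {A, B}
  D2: {A, C, D}
  D3: {C, D, F}
  D4: {B, D, E}
  D5: {B, D, F}
No 2 sites suffice: every size-2 union leaves at least one demand point uncovered.
But {D1, D3, D4} covers everything, so the minimum is 3.

3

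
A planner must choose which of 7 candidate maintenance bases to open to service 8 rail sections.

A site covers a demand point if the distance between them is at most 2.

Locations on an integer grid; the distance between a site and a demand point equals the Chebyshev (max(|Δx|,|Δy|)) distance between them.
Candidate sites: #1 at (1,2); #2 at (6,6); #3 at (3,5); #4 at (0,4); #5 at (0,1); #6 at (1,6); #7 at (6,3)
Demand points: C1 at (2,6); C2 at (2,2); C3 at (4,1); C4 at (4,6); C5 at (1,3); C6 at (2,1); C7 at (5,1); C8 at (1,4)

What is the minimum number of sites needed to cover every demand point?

3

Coverage sets (demand points within 2 of each site):
  #1: {C2, C5, C6, C8}
  #2: {C4}
  #3: {C1, C4, C5, C8}
  #4: {C1, C2, C5, C8}
  #5: {C2, C5, C6}
  #6: {C1, C8}
  #7: {C3, C7}
No 2 sites suffice: every size-2 union leaves at least one demand point uncovered.
But {#1, #3, #7} covers everything, so the minimum is 3.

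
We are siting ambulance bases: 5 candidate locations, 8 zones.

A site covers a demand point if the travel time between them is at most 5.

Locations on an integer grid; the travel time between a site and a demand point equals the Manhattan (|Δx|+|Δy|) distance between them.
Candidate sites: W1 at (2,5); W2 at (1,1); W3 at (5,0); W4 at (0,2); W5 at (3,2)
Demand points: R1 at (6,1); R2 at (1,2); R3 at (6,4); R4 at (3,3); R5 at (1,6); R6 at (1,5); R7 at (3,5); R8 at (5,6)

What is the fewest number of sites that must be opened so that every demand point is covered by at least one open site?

2

Coverage sets (demand points within 5 of each site):
  W1: {R2, R3, R4, R5, R6, R7, R8}
  W2: {R1, R2, R4, R5, R6}
  W3: {R1, R3, R4}
  W4: {R2, R4, R5, R6}
  W5: {R1, R2, R3, R4, R6, R7}
No single site covers all 8 demand points.
But {W1, W2} covers everything, so the minimum is 2.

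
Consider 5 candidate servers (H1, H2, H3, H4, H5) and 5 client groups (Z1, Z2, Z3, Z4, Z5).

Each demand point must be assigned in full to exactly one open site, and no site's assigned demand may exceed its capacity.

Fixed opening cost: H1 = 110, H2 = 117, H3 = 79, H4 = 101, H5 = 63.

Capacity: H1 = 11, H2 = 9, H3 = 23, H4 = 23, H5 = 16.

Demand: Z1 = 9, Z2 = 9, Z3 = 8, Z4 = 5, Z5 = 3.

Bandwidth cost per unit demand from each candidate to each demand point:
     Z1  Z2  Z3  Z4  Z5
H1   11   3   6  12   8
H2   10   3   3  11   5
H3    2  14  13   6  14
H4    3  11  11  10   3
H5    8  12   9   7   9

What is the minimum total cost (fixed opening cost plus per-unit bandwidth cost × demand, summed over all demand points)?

406

Open {H4, H5}; cheapest assignment that respects the capacities:
  H4 (cap 23, load 21): Z1, Z2, Z5 — cost 9×3 + 9×11 + 3×3 = 135
  H5 (cap 16, load 13): Z3, Z4 — cost 8×9 + 5×7 = 107
  Shipping 242, fixed 164 → total 406.
  Any other capacity-feasible assignment to {H4, H5} ships for at least 242.
Compare {H3, H5}: its best feasible assignment gives total 415.
Compare {H3, H4}: its best feasible assignment gives total 424.
Every other set of open sites that can feasibly serve all demand totals ≥ 415 even under its best assignment. Minimum: 406.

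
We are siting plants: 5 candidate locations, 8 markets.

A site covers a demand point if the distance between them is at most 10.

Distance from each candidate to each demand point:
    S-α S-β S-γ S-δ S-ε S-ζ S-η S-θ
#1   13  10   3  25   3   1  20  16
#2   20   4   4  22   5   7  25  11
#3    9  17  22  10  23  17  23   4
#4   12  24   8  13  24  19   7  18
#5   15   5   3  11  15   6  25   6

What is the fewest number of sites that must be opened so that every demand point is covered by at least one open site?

Coverage sets (demand points within 10 of each site):
  #1: {S-β, S-γ, S-ε, S-ζ}
  #2: {S-β, S-γ, S-ε, S-ζ}
  #3: {S-α, S-δ, S-θ}
  #4: {S-γ, S-η}
  #5: {S-β, S-γ, S-ζ, S-θ}
No 2 sites suffice: every size-2 union leaves at least one demand point uncovered.
But {#1, #3, #4} covers everything, so the minimum is 3.

3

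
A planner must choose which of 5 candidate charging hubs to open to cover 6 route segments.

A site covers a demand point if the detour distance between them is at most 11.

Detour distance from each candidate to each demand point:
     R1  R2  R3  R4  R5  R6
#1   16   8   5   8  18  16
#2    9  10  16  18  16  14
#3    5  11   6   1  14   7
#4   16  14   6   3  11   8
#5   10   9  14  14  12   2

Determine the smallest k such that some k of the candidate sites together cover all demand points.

2

Coverage sets (demand points within 11 of each site):
  #1: {R2, R3, R4}
  #2: {R1, R2}
  #3: {R1, R2, R3, R4, R6}
  #4: {R3, R4, R5, R6}
  #5: {R1, R2, R6}
No single site covers all 6 demand points.
But {#2, #4} covers everything, so the minimum is 2.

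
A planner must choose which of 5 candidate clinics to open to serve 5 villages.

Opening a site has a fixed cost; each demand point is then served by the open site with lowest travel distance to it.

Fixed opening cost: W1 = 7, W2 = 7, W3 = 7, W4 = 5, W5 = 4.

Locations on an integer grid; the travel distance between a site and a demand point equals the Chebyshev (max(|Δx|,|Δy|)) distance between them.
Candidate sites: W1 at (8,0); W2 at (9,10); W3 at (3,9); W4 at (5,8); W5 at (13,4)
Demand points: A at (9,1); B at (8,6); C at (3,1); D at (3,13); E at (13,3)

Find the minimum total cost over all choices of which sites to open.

29

Open {W4, W5}: assign each demand point to its cheapest open site.
  A→W5 4, B→W4 3, C→W4 7, D→W4 5, E→W5 1
  travel distance 20, fixed 9 → total 29.
Compare {W1, W4}: travel distance 19 + fixed 12 = 31.
Compare {W1, W4, W5}: travel distance 15 + fixed 16 = 31.
Compare {W1, W5}: travel distance 22 + fixed 11 = 33.
All other subsets cost ≥ 31. Minimum total cost: 29.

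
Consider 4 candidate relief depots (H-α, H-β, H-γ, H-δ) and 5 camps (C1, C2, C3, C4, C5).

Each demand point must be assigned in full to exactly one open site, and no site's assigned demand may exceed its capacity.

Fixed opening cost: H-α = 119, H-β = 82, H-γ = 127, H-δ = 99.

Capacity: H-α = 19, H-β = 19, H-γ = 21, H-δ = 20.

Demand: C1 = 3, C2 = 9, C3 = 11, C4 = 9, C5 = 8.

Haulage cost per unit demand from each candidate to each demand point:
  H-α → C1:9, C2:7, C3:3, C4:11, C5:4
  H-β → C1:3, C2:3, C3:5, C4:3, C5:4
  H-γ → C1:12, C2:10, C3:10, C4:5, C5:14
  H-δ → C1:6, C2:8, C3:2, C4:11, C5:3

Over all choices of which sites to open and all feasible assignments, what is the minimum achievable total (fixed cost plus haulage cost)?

426

Open {H-α, H-β, H-δ}; cheapest assignment that respects the capacities:
  H-α (cap 19, load 8): C5 — cost 8×4 = 32
  H-β (cap 19, load 18): C2, C4 — cost 9×3 + 9×3 = 54
  H-δ (cap 20, load 14): C1, C3 — cost 3×6 + 11×2 = 40
  Shipping 126, fixed 300 → total 426.
  Any other capacity-feasible assignment to {H-α, H-β, H-δ} ships for at least 126.
Compare {H-β, H-γ, H-δ}: its best feasible assignment gives total 435.
Compare {H-γ, H-δ}: its best feasible assignment gives total 443.
Every other set of open sites that can feasibly serve all demand totals ≥ 435 even under its best assignment. Minimum: 426.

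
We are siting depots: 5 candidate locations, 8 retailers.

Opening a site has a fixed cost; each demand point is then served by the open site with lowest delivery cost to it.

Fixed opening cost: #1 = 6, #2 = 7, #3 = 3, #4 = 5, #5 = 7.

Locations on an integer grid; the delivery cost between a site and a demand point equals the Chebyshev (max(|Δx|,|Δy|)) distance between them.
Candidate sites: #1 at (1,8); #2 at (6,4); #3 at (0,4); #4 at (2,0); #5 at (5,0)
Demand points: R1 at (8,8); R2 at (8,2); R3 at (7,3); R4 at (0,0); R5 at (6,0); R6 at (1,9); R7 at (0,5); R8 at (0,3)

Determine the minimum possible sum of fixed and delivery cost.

Open {#2, #3}: assign each demand point to its cheapest open site.
  R1→#2 4, R2→#2 2, R3→#2 1, R4→#3 4, R5→#2 4, R6→#2 5, R7→#3 1, R8→#3 1
  delivery cost 22, fixed 10 → total 32.
Compare {#1, #2, #3}: delivery cost 18 + fixed 16 = 34.
Compare {#2, #3, #4}: delivery cost 20 + fixed 15 = 35.
Compare {#3, #5}: delivery cost 26 + fixed 10 = 36.
All other subsets cost ≥ 34. Minimum total cost: 32.

32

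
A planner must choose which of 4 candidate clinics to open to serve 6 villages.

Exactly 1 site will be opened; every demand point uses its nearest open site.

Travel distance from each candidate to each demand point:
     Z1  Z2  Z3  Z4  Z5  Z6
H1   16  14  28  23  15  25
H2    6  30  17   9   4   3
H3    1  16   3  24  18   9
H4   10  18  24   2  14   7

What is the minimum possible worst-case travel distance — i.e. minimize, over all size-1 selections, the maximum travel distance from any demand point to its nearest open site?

24

Open {H3}.
  Farthest demand point is Z4 at travel distance 24 (to H3); all others are ≤ 24.
With {H4} the worst case is 24.
With {H1} the worst case is 28.
No size-1 selection achieves below 24.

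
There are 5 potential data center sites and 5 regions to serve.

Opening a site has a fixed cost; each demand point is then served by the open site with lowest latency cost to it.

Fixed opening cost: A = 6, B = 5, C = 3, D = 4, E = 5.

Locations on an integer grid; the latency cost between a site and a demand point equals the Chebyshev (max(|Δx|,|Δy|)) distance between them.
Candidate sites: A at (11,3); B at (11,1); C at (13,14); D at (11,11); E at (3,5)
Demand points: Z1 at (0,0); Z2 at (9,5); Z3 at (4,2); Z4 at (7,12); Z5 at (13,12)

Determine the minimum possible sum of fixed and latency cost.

29

Open {D, E}: assign each demand point to its cheapest open site.
  Z1→E 5, Z2→D 6, Z3→E 3, Z4→D 4, Z5→D 2
  latency cost 20, fixed 9 → total 29.
Compare {C, E}: latency cost 22 + fixed 8 = 30.
Compare {A, D, E}: latency cost 16 + fixed 15 = 31.
Compare {A, C, E}: latency cost 18 + fixed 14 = 32.
All other subsets cost ≥ 30. Minimum total cost: 29.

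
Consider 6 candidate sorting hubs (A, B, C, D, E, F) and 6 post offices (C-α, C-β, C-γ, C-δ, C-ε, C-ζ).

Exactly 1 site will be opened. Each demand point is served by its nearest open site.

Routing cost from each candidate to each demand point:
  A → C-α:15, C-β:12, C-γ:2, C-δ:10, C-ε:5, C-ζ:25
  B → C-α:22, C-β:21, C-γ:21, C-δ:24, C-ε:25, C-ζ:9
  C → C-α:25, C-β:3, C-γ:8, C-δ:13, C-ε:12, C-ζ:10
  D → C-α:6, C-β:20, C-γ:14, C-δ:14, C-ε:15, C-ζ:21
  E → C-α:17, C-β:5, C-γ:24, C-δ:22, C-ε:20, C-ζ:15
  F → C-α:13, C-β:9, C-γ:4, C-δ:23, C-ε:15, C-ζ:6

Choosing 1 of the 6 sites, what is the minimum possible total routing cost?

Open {A}.
  C-α→A 15, C-β→A 12, C-γ→A 2, C-δ→A 10, C-ε→A 5, C-ζ→A 25  ⇒ total 69.
Compare {F}: total 70.
Compare {C}: total 71.
No size-1 selection does better; minimum is 69.

69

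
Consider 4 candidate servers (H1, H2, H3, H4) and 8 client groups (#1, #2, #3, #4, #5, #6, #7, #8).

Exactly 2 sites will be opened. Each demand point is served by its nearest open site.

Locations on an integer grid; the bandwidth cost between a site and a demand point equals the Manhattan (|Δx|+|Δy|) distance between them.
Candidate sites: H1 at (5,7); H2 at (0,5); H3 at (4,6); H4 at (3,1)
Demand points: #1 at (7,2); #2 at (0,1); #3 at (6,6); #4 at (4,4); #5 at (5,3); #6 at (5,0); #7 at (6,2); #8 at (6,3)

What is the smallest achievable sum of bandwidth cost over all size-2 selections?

28

Open {H3, H4}.
  #1→H4 5, #2→H4 3, #3→H3 2, #4→H3 2, #5→H3 4, #6→H4 3, #7→H4 4, #8→H3 5  ⇒ total 28.
Compare {H1, H4}: total 30.
Compare {H2, H4}: total 35.
No size-2 selection does better; minimum is 28.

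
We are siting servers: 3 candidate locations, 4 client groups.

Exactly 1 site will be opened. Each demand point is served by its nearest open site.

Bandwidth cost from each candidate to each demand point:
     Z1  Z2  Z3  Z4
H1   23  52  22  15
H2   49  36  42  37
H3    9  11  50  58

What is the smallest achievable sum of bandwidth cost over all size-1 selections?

Open {H1}.
  Z1→H1 23, Z2→H1 52, Z3→H1 22, Z4→H1 15  ⇒ total 112.
Compare {H3}: total 128.
Compare {H2}: total 164.

112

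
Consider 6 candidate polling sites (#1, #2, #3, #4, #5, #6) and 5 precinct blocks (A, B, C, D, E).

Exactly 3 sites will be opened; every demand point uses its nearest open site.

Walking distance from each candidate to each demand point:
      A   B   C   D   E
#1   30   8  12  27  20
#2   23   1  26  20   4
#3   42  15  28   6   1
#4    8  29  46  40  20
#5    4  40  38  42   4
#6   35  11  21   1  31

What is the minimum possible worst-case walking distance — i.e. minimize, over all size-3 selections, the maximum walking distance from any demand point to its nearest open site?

Open {#1, #3, #4}.
  Farthest demand point is C at walking distance 12 (to #1); all others are ≤ 12.
With {#1, #3, #5} the worst case is 12.
With {#1, #5, #6} the worst case is 12.
No size-3 selection achieves below 12.

12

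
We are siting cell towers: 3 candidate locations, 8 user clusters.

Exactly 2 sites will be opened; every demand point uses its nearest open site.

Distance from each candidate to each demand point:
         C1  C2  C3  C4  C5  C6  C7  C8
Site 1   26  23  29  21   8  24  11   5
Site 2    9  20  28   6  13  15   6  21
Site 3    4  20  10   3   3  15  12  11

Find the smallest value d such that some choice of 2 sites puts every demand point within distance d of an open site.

Open {Site 1, Site 3}.
  Farthest demand point is C2 at distance 20 (to Site 3); all others are ≤ 20.
With {Site 2, Site 3} the worst case is 20.
With {Site 1, Site 2} the worst case is 28.
No size-2 selection achieves below 20.

20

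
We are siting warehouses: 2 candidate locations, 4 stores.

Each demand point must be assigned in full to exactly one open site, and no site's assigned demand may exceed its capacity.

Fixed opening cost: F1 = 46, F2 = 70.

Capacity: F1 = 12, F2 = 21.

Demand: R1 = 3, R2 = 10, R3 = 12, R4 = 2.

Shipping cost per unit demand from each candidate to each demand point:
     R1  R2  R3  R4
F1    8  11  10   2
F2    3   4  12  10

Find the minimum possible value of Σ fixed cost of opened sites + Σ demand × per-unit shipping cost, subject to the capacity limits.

305

Open {F1, F2}; cheapest assignment that respects the capacities:
  F1 (cap 12, load 12): R3 — cost 12×10 = 120
  F2 (cap 21, load 15): R1, R2, R4 — cost 3×3 + 10×4 + 2×10 = 69
  Shipping 189, fixed 116 → total 305.
  Any other capacity-feasible assignment to {F1, F2} ships for at least 189.
Total demand is 27 and no other set of sites has combined capacity ≥ 27, so {F1, F2} is the only feasible choice of open sites. Minimum: 305.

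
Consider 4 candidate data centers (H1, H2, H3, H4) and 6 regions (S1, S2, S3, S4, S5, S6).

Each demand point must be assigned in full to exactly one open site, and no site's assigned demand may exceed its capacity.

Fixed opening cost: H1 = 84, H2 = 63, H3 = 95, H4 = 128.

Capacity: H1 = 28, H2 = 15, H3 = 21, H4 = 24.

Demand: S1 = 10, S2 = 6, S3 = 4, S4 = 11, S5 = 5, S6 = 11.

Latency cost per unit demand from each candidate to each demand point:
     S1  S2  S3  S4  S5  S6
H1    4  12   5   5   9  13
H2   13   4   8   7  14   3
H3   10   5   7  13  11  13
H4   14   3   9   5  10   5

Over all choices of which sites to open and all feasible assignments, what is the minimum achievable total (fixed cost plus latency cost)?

Open {H1, H4}; cheapest assignment that respects the capacities:
  H1 (cap 28, load 25): S1, S3, S4 — cost 10×4 + 4×5 + 11×5 = 115
  H4 (cap 24, load 22): S2, S5, S6 — cost 6×3 + 5×10 + 11×5 = 123
  Shipping 238, fixed 212 → total 450.
  Any other capacity-feasible assignment to {H1, H4} ships for at least 238.
Compare {H1, H2, H3}: its best feasible assignment gives total 473.
Compare {H1, H2, H4}: its best feasible assignment gives total 486.
Every other set of open sites that can feasibly serve all demand totals ≥ 473 even under its best assignment. Minimum: 450.

450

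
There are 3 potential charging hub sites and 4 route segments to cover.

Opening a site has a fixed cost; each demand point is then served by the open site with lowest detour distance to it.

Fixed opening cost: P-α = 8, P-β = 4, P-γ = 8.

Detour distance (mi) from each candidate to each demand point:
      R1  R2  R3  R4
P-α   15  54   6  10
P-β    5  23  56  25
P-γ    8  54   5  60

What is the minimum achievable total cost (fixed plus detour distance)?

Open {P-α, P-β}: assign each demand point to its cheapest open site.
  R1→P-β 5, R2→P-β 23, R3→P-α 6, R4→P-α 10
  detour distance 44, fixed 12 → total 56.
Compare {P-α, P-β, P-γ}: detour distance 43 + fixed 20 = 63.
Compare {P-β, P-γ}: detour distance 58 + fixed 12 = 70.
Compare {P-α}: detour distance 85 + fixed 8 = 93.
All other subsets cost ≥ 63. Minimum total cost: 56.

56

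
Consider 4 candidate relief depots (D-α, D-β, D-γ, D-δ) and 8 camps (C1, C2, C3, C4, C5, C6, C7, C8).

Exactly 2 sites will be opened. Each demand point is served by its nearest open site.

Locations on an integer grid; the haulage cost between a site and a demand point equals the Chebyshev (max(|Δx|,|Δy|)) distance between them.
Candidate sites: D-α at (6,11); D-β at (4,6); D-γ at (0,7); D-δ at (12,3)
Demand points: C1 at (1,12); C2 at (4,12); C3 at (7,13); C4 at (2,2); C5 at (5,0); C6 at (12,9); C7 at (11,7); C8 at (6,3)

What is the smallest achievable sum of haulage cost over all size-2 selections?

33

Open {D-α, D-β}.
  C1→D-α 5, C2→D-α 2, C3→D-α 2, C4→D-β 4, C5→D-β 6, C6→D-α 6, C7→D-α 5, C8→D-β 3  ⇒ total 33.
Compare {D-α, D-γ}: total 38.
Compare {D-α, D-δ}: total 41.
No size-2 selection does better; minimum is 33.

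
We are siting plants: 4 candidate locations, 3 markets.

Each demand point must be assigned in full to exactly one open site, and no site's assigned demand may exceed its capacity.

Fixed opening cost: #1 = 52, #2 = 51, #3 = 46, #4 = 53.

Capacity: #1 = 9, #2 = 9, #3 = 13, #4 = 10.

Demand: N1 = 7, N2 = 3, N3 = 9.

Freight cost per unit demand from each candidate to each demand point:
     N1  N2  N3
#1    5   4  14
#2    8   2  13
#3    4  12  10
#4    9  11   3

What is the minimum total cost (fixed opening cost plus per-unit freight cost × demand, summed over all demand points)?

190

Open {#3, #4}; cheapest assignment that respects the capacities:
  #3 (cap 13, load 10): N1, N2 — cost 7×4 + 3×12 = 64
  #4 (cap 10, load 9): N3 — cost 9×3 = 27
  Shipping 91, fixed 99 → total 190.
  Any other capacity-feasible assignment to {#3, #4} ships for at least 91.
Compare {#2, #3, #4}: its best feasible assignment gives total 211.
Compare {#1, #3, #4}: its best feasible assignment gives total 218.
Every other set of open sites that can feasibly serve all demand totals ≥ 211 even under its best assignment. Minimum: 190.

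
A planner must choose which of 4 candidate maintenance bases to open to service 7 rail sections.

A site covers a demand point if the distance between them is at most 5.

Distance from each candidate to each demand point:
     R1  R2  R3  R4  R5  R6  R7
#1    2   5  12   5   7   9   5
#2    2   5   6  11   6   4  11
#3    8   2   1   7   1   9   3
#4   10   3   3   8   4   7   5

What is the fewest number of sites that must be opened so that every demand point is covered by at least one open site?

3

Coverage sets (demand points within 5 of each site):
  #1: {R1, R2, R4, R7}
  #2: {R1, R2, R6}
  #3: {R2, R3, R5, R7}
  #4: {R2, R3, R5, R7}
No 2 sites suffice: every size-2 union leaves at least one demand point uncovered.
But {#1, #2, #3} covers everything, so the minimum is 3.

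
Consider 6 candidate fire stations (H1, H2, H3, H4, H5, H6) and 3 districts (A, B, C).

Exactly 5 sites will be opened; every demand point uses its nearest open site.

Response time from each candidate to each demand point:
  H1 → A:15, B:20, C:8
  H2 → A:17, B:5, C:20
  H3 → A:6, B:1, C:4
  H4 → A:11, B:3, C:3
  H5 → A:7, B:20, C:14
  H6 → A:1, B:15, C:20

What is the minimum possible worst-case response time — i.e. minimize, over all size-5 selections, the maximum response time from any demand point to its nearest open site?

3

Open {H1, H2, H3, H4, H6}.
  Farthest demand point is C at response time 3 (to H4); all others are ≤ 3.
With {H1, H2, H4, H5, H6} the worst case is 3.
With {H1, H3, H4, H5, H6} the worst case is 3.
No size-5 selection achieves below 3.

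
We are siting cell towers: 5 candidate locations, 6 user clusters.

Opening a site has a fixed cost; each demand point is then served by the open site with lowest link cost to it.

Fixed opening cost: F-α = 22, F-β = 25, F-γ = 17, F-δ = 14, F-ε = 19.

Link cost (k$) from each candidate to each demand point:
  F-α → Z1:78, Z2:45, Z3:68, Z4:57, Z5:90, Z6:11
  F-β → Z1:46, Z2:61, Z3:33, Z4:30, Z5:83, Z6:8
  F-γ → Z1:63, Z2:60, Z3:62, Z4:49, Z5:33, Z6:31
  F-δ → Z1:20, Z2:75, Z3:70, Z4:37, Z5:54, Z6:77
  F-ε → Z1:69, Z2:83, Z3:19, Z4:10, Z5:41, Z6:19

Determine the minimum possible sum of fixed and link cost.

201

Open {F-α, F-δ, F-ε}: assign each demand point to its cheapest open site.
  Z1→F-δ 20, Z2→F-α 45, Z3→F-ε 19, Z4→F-ε 10, Z5→F-ε 41, Z6→F-α 11
  link cost 146, fixed 55 → total 201.
Compare {F-α, F-γ, F-δ, F-ε}: link cost 138 + fixed 72 = 210.
Compare {F-γ, F-δ, F-ε}: link cost 161 + fixed 50 = 211.
Compare {F-δ, F-ε}: link cost 184 + fixed 33 = 217.
All other subsets cost ≥ 210. Minimum total cost: 201.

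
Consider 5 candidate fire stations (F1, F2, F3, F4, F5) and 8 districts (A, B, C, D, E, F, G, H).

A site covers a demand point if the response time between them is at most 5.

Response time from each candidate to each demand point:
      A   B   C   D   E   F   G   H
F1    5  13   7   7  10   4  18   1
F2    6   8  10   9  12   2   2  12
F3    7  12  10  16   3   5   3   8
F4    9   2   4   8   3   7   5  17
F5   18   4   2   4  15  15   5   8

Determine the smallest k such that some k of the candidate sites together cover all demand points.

3

Coverage sets (demand points within 5 of each site):
  F1: {A, F, H}
  F2: {F, G}
  F3: {E, F, G}
  F4: {B, C, E, G}
  F5: {B, C, D, G}
No 2 sites suffice: every size-2 union leaves at least one demand point uncovered.
But {F1, F3, F5} covers everything, so the minimum is 3.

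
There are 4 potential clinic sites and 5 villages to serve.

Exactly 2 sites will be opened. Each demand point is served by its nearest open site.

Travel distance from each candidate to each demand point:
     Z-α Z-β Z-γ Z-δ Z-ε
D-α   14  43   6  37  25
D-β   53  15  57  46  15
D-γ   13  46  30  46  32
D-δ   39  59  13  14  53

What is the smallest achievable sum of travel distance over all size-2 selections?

Open {D-α, D-β}.
  Z-α→D-α 14, Z-β→D-β 15, Z-γ→D-α 6, Z-δ→D-α 37, Z-ε→D-β 15  ⇒ total 87.
Compare {D-β, D-δ}: total 96.
Compare {D-α, D-δ}: total 102.
No size-2 selection does better; minimum is 87.

87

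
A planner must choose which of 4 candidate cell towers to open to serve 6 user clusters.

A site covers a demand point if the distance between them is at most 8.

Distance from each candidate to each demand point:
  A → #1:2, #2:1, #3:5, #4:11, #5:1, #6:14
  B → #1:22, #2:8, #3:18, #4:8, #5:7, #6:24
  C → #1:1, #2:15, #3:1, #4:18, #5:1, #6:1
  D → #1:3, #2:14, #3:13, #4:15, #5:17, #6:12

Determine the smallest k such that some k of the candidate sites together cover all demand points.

2

Coverage sets (demand points within 8 of each site):
  A: {#1, #2, #3, #5}
  B: {#2, #4, #5}
  C: {#1, #3, #5, #6}
  D: {#1}
No single site covers all 6 demand points.
But {B, C} covers everything, so the minimum is 2.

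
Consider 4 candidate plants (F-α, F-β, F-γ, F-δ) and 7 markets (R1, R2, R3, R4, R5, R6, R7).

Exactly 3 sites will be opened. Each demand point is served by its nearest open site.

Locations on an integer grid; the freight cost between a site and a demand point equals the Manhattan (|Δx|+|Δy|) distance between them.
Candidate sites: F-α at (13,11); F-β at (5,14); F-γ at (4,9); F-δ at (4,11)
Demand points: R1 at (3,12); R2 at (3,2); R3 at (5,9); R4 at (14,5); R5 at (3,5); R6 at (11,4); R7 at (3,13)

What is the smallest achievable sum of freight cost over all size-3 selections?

35

Open {F-α, F-γ, F-δ}.
  R1→F-δ 2, R2→F-γ 8, R3→F-γ 1, R4→F-α 7, R5→F-γ 5, R6→F-α 9, R7→F-δ 3  ⇒ total 35.
Compare {F-α, F-β, F-γ}: total 37.
Compare {F-α, F-β, F-δ}: total 41.
No size-3 selection does better; minimum is 35.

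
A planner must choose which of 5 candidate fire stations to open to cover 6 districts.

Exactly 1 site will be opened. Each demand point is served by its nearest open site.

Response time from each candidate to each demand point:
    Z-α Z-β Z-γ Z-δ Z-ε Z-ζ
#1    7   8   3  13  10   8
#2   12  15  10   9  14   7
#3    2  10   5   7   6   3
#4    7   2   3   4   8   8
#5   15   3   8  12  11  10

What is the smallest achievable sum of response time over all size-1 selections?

Open {#4}.
  Z-α→#4 7, Z-β→#4 2, Z-γ→#4 3, Z-δ→#4 4, Z-ε→#4 8, Z-ζ→#4 8  ⇒ total 32.
Compare {#3}: total 33.
Compare {#1}: total 49.
No size-1 selection does better; minimum is 32.

32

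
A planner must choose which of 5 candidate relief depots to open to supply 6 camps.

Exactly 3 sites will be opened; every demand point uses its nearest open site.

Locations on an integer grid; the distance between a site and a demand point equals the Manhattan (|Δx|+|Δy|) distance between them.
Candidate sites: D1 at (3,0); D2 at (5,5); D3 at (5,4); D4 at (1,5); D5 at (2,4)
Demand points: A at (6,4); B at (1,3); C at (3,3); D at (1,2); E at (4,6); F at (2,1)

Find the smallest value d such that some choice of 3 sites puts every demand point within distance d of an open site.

Open {D1, D2, D4}.
  Farthest demand point is C at distance 3 (to D1); all others are ≤ 3.
With {D1, D2, D5} the worst case is 3.
With {D1, D3, D4} the worst case is 3.
No size-3 selection achieves below 3.

3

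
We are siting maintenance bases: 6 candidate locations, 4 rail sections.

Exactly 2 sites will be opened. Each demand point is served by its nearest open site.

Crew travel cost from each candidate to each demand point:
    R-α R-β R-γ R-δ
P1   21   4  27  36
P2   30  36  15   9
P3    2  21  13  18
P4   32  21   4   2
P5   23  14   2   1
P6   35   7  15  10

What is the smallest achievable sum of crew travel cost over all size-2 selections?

Open {P3, P5}.
  R-α→P3 2, R-β→P5 14, R-γ→P5 2, R-δ→P5 1  ⇒ total 19.
Compare {P1, P5}: total 28.
Compare {P3, P4}: total 29.
No size-2 selection does better; minimum is 19.

19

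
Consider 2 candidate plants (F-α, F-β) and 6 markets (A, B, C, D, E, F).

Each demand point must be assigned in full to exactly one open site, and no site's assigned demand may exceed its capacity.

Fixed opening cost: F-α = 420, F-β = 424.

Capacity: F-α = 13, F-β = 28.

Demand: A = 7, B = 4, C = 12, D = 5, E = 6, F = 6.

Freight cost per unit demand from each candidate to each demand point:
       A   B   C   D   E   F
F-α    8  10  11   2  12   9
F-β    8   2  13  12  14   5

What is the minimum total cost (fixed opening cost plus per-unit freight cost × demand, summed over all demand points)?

1188

Open {F-α, F-β}; cheapest assignment that respects the capacities:
  F-α (cap 13, load 12): A, D — cost 7×8 + 5×2 = 66
  F-β (cap 28, load 28): B, C, E, F — cost 4×2 + 12×13 + 6×14 + 6×5 = 278
  Shipping 344, fixed 844 → total 1188.
  Any other capacity-feasible assignment to {F-α, F-β} ships for at least 344.
Total demand is 40 and no other set of sites has combined capacity ≥ 40, so {F-α, F-β} is the only feasible choice of open sites. Minimum: 1188.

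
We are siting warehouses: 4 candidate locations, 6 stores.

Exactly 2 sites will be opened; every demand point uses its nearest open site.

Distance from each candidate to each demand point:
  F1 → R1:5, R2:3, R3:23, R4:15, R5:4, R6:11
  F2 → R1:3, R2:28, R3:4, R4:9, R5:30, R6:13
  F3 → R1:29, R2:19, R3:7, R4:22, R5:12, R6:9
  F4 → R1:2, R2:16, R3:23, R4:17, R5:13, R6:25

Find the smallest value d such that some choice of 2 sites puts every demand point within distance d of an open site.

Open {F1, F2}.
  Farthest demand point is R6 at distance 11 (to F1); all others are ≤ 11.
With {F1, F3} the worst case is 15.
With {F2, F4} the worst case is 16.
No size-2 selection achieves below 11.

11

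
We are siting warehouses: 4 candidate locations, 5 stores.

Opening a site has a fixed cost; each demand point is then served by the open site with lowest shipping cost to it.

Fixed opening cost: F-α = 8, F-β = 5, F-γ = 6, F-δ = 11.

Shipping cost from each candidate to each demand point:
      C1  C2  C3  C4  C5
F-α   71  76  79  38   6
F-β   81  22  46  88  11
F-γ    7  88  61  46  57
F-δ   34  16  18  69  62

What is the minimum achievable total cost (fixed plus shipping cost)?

110

Open {F-α, F-γ, F-δ}: assign each demand point to its cheapest open site.
  C1→F-γ 7, C2→F-δ 16, C3→F-δ 18, C4→F-α 38, C5→F-α 6
  shipping cost 85, fixed 25 → total 110.
Compare {F-α, F-β, F-γ, F-δ}: shipping cost 85 + fixed 30 = 115.
Compare {F-β, F-γ, F-δ}: shipping cost 98 + fixed 22 = 120.
Compare {F-α, F-δ}: shipping cost 112 + fixed 19 = 131.
All other subsets cost ≥ 115. Minimum total cost: 110.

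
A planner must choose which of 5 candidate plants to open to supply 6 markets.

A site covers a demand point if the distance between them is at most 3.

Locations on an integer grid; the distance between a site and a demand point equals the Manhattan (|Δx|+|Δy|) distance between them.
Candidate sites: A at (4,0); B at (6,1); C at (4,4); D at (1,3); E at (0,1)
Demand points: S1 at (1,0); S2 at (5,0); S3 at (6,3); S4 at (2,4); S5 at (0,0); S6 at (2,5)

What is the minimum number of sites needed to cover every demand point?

3

Coverage sets (demand points within 3 of each site):
  A: {S1, S2}
  B: {S2, S3}
  C: {S3, S4, S6}
  D: {S1, S4, S6}
  E: {S1, S5}
No 2 sites suffice: every size-2 union leaves at least one demand point uncovered.
But {A, C, E} covers everything, so the minimum is 3.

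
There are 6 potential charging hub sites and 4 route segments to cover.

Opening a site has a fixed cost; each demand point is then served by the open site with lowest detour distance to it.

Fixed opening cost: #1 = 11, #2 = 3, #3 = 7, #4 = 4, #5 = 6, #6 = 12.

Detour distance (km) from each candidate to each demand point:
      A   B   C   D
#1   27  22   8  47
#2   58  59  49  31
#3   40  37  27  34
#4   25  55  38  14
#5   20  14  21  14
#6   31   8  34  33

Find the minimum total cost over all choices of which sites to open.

73

Open {#1, #5}: assign each demand point to its cheapest open site.
  A→#5 20, B→#5 14, C→#1 8, D→#5 14
  detour distance 56, fixed 17 → total 73.
Compare {#5}: detour distance 69 + fixed 6 = 75.
Compare {#1, #2, #5}: detour distance 56 + fixed 20 = 76.
Compare {#1, #4, #5}: detour distance 56 + fixed 21 = 77.
All other subsets cost ≥ 75. Minimum total cost: 73.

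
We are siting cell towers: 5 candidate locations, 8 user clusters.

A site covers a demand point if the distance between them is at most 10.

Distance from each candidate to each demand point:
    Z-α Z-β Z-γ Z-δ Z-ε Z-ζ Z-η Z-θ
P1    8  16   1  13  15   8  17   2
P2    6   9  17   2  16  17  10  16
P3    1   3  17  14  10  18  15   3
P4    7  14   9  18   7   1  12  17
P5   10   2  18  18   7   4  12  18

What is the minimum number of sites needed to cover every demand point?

3

Coverage sets (demand points within 10 of each site):
  P1: {Z-α, Z-γ, Z-ζ, Z-θ}
  P2: {Z-α, Z-β, Z-δ, Z-η}
  P3: {Z-α, Z-β, Z-ε, Z-θ}
  P4: {Z-α, Z-γ, Z-ε, Z-ζ}
  P5: {Z-α, Z-β, Z-ε, Z-ζ}
No 2 sites suffice: every size-2 union leaves at least one demand point uncovered.
But {P1, P2, P3} covers everything, so the minimum is 3.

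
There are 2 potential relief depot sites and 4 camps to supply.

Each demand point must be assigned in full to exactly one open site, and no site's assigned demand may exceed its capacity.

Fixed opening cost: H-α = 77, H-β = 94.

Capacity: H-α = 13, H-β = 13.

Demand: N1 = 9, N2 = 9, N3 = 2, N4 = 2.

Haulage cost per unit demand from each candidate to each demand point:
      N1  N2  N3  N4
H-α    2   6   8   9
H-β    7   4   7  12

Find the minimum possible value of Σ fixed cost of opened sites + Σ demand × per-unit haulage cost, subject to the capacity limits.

Open {H-α, H-β}; cheapest assignment that respects the capacities:
  H-α (cap 13, load 11): N1, N4 — cost 9×2 + 2×9 = 36
  H-β (cap 13, load 11): N2, N3 — cost 9×4 + 2×7 = 50
  Shipping 86, fixed 171 → total 257.
  Any other capacity-feasible assignment to {H-α, H-β} ships for at least 86.
Total demand is 22 and no other set of sites has combined capacity ≥ 22, so {H-α, H-β} is the only feasible choice of open sites. Minimum: 257.

257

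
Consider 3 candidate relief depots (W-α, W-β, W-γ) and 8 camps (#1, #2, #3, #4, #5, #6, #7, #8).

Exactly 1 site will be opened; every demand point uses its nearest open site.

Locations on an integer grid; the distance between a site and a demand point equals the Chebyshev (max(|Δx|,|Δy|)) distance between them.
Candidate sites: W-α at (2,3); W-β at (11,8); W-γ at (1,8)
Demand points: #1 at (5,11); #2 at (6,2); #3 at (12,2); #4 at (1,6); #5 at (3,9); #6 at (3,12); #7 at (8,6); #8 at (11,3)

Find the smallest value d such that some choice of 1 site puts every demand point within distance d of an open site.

Open {W-α}.
  Farthest demand point is #3 at distance 10 (to W-α); all others are ≤ 10.
With {W-β} the worst case is 10.
With {W-γ} the worst case is 11.
No size-1 selection achieves below 10.

10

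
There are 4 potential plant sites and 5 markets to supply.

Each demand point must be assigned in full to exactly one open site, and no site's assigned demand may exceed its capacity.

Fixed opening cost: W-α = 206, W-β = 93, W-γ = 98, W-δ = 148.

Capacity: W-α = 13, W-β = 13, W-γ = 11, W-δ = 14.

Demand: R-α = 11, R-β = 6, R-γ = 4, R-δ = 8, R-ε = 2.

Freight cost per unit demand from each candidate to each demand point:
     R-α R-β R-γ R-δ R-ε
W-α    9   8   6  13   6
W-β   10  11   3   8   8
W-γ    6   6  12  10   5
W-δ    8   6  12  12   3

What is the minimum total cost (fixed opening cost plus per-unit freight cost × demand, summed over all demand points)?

Open {W-β, W-γ, W-δ}; cheapest assignment that respects the capacities:
  W-β (cap 13, load 12): R-γ, R-δ — cost 4×3 + 8×8 = 76
  W-γ (cap 11, load 11): R-α — cost 11×6 = 66
  W-δ (cap 14, load 8): R-β, R-ε — cost 6×6 + 2×3 = 42
  Shipping 184, fixed 339 → total 523.
  Any other capacity-feasible assignment to {W-β, W-γ, W-δ} ships for at least 184.
Compare {W-α, W-β, W-γ}: its best feasible assignment gives total 599.
Compare {W-α, W-β, W-δ}: its best feasible assignment gives total 664.
Every other set of open sites that can feasibly serve all demand totals ≥ 599 even under its best assignment. Minimum: 523.

523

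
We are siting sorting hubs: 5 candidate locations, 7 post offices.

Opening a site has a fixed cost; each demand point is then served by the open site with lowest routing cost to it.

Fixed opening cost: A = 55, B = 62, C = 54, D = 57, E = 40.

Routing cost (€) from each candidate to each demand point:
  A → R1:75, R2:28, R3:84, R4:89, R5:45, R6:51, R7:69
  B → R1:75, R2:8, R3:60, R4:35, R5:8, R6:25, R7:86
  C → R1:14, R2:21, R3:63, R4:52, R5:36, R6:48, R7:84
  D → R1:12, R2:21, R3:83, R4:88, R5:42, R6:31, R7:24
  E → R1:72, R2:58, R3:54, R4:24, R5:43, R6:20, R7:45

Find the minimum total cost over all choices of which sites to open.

Open {B, D}: assign each demand point to its cheapest open site.
  R1→D 12, R2→B 8, R3→B 60, R4→B 35, R5→B 8, R6→B 25, R7→D 24
  routing cost 172, fixed 119 → total 291.
Compare {D, E}: routing cost 197 + fixed 97 = 294.
Compare {C, E}: routing cost 214 + fixed 94 = 308.
Compare {B, D, E}: routing cost 150 + fixed 159 = 309.
All other subsets cost ≥ 294. Minimum total cost: 291.

291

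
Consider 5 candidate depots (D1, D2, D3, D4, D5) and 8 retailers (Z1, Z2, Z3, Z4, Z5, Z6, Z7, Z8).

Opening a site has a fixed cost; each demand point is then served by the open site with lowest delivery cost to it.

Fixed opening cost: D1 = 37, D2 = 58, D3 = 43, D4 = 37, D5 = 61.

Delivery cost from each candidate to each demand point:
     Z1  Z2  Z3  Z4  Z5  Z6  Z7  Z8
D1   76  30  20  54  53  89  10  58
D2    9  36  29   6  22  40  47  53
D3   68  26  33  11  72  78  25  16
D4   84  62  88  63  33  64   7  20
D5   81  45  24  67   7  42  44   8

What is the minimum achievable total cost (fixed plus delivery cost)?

264

Open {D2, D4}: assign each demand point to its cheapest open site.
  Z1→D2 9, Z2→D2 36, Z3→D2 29, Z4→D2 6, Z5→D2 22, Z6→D2 40, Z7→D4 7, Z8→D4 20
  delivery cost 169, fixed 95 → total 264.
Compare {D2, D3}: delivery cost 173 + fixed 101 = 274.
Compare {D1, D2}: delivery cost 190 + fixed 95 = 285.
Compare {D1, D2, D4}: delivery cost 154 + fixed 132 = 286.
All other subsets cost ≥ 274. Minimum total cost: 264.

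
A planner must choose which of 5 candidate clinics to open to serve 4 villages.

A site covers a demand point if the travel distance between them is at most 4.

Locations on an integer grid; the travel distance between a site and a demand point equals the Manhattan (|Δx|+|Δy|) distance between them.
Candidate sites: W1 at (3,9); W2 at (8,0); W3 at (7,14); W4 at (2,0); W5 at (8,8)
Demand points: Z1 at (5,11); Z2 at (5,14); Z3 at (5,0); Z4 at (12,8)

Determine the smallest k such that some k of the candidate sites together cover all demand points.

Coverage sets (demand points within 4 of each site):
  W1: {Z1}
  W2: {Z3}
  W3: {Z2}
  W4: {Z3}
  W5: {Z4}
No 3 sites suffice: every size-3 union leaves at least one demand point uncovered.
But {W1, W2, W3, W5} covers everything, so the minimum is 4.

4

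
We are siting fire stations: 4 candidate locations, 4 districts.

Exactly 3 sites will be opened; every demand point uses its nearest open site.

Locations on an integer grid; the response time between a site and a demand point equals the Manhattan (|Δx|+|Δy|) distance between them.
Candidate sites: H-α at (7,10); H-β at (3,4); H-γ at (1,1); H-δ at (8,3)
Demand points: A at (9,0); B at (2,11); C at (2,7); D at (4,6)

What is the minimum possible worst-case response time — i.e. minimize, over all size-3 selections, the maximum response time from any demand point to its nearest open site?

Open {H-α, H-β, H-δ}.
  Farthest demand point is B at response time 6 (to H-α); all others are ≤ 6.
With {H-α, H-γ, H-δ} the worst case is 7.
With {H-β, H-γ, H-δ} the worst case is 8.
No size-3 selection achieves below 6.

6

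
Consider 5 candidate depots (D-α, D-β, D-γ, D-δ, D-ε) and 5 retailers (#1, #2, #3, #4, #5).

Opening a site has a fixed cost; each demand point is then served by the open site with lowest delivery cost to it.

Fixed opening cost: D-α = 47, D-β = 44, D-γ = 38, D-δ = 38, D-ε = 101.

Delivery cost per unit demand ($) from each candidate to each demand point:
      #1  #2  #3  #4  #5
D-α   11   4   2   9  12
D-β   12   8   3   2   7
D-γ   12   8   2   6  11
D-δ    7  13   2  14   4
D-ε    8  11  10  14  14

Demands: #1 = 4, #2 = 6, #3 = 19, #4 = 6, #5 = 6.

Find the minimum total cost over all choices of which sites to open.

Open {D-β, D-δ}: assign each demand point to its cheapest open site.
  #1→D-δ 4×7=28, #2→D-β 6×8=48, #3→D-δ 19×2=38, #4→D-β 6×2=12, #5→D-δ 6×4=24
  delivery cost 150, fixed 82 → total 232.
Compare {D-γ, D-δ}: delivery cost 174 + fixed 76 = 250.
Compare {D-β}: delivery cost 207 + fixed 44 = 251.
Compare {D-α, D-β}: delivery cost 160 + fixed 91 = 251.
All other subsets cost ≥ 250. Minimum total cost: 232.

232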